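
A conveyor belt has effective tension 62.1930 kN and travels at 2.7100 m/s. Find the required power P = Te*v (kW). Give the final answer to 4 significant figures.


P = Te * v = 62.1930 * 2.7100
P = 168.5 kW


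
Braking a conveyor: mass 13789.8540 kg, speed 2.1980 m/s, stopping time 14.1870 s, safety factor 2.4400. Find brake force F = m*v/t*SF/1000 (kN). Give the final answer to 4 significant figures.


F = 13789.8540 * 2.1980 / 14.1870 * 2.4400 / 1000
F = 5.213 kN


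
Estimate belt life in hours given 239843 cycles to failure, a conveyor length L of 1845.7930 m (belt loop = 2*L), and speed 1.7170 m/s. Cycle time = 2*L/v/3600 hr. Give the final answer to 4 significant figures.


cycle_time = 2 * 1845.7930 / 1.7170 / 3600 = 0.597228 hr
life = 239843 * 0.597228 = 143200 hours


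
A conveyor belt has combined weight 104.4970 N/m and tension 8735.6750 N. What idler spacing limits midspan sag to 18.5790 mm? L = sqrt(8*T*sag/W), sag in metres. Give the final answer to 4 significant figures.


sag = 18.5790/1000 = 0.018579 m
L = sqrt(8 * 8735.6750 * 0.018579 / 104.4970)
L = 3.525 m


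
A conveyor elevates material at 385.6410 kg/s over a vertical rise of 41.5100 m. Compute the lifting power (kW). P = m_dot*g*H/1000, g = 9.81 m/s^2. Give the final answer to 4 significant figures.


P = 385.6410 * 9.81 * 41.5100 / 1000
P = 157.0 kW


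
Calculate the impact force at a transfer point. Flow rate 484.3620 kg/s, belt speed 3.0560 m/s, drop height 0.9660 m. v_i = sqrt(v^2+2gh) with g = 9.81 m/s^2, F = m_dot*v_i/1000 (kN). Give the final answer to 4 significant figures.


v_i = sqrt(3.0560^2 + 2*9.81*0.9660) = 5.31903 m/s
F = 484.3620 * 5.31903 / 1000
F = 2.576 kN


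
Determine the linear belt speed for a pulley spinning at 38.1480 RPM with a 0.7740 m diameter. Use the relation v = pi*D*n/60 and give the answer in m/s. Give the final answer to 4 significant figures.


v = pi * 0.7740 * 38.1480 / 60
v = 1.546 m/s


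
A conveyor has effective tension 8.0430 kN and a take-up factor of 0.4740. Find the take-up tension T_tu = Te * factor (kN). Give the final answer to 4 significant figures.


T_tu = 8.0430 * 0.4740
T_tu = 3.812 kN


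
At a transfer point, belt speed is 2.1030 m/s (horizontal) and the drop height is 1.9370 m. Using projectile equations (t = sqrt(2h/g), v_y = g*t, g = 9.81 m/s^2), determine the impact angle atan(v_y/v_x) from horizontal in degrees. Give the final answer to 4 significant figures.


t = sqrt(2*1.9370/9.81) = 0.628413 s
v_y = 9.81 * 0.628413 = 6.16473 m/s
angle = atan(6.16473 / 2.1030) = 71.16 deg


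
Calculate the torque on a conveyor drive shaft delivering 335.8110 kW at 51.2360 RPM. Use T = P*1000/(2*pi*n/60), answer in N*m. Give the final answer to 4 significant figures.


omega = 2*pi*51.2360/60 = 5.36542 rad/s
T = 335.8110*1000 / 5.36542
T = 62590 N*m


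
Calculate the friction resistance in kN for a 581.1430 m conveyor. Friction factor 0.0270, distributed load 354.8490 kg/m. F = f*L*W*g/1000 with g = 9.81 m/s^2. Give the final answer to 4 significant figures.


F = 0.0270 * 581.1430 * 354.8490 * 9.81 / 1000
F = 54.62 kN


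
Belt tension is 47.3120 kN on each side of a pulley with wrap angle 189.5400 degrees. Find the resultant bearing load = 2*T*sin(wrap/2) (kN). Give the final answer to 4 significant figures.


F = 2 * 47.3120 * sin(189.5400/2 deg)
F = 94.30 kN


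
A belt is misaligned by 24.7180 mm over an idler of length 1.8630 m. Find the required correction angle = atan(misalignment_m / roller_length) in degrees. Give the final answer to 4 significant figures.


misalign_m = 24.7180 / 1000 = 0.024718 m
angle = atan(0.024718 / 1.8630)
angle = 0.7601 deg


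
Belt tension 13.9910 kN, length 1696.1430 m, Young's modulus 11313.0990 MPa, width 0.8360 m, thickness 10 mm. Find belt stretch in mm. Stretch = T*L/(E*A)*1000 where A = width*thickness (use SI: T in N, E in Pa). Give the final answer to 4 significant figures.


A = 0.8360 * 0.01 = 0.00836 m^2
Stretch = 13.9910*1000 * 1696.1430 / (11313.0990e6 * 0.00836) * 1000
Stretch = 250.9 mm


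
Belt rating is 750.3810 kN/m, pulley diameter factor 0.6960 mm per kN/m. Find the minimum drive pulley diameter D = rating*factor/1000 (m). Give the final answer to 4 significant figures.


D = 750.3810 * 0.6960 / 1000
D = 0.5223 m


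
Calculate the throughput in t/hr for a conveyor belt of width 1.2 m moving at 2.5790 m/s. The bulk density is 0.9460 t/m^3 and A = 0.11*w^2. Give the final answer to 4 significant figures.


A = 0.11 * 1.2^2 = 0.1584 m^2
C = 0.1584 * 2.5790 * 0.9460 * 3600
C = 1391 t/hr


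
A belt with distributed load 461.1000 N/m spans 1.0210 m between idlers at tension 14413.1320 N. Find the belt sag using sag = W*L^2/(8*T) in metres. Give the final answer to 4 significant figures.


sag = 461.1000 * 1.0210^2 / (8 * 14413.1320)
sag = 0.004169 m


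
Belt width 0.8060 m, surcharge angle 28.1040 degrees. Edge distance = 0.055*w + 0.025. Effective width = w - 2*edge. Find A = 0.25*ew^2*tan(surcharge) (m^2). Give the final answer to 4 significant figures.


edge = 0.055*0.8060 + 0.025 = 0.06933 m
ew = 0.8060 - 2*0.06933 = 0.66734 m
A = 0.25 * 0.66734^2 * tan(28.1040 deg)
A = 0.05946 m^2


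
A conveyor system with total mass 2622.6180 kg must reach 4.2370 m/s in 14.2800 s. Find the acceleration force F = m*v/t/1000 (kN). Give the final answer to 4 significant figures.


F = 2622.6180 * 4.2370 / 14.2800 / 1000
F = 0.7782 kN


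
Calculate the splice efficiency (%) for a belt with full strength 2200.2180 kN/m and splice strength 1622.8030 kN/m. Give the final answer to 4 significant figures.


Eff = 1622.8030 / 2200.2180 * 100
Eff = 73.76 %


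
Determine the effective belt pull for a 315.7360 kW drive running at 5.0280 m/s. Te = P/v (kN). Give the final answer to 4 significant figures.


Te = P / v = 315.7360 / 5.0280
Te = 62.80 kN


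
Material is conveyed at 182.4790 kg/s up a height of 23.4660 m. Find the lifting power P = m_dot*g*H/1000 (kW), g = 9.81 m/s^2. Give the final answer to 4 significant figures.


P = 182.4790 * 9.81 * 23.4660 / 1000
P = 42.01 kW


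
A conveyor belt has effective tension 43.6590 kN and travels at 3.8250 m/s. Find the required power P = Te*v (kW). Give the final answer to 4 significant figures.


P = Te * v = 43.6590 * 3.8250
P = 167.0 kW


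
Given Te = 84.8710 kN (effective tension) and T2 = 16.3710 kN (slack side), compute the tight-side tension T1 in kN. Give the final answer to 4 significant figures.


T1 = Te + T2 = 84.8710 + 16.3710
T1 = 101.2 kN


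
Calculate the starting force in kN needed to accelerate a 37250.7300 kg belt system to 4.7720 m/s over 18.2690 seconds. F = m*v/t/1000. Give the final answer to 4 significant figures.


F = 37250.7300 * 4.7720 / 18.2690 / 1000
F = 9.730 kN


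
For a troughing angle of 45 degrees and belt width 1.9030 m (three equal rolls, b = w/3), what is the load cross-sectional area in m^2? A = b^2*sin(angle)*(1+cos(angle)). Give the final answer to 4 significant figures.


b = 1.9030/3 = 0.634333 m
A = 0.634333^2 * sin(45 deg) * (1 + cos(45 deg))
A = 0.4857 m^2


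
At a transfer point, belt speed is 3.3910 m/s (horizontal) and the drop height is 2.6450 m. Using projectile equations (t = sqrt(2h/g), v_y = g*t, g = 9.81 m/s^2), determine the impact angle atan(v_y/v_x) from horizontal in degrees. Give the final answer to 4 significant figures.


t = sqrt(2*2.6450/9.81) = 0.734333 s
v_y = 9.81 * 0.734333 = 7.20381 m/s
angle = atan(7.20381 / 3.3910) = 64.79 deg


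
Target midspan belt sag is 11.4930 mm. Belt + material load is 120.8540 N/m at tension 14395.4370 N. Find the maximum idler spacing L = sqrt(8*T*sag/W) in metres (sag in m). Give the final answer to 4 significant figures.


sag = 11.4930/1000 = 0.011493 m
L = sqrt(8 * 14395.4370 * 0.011493 / 120.8540)
L = 3.309 m


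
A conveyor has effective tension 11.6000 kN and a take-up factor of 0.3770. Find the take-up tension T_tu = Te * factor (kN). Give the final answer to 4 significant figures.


T_tu = 11.6000 * 0.3770
T_tu = 4.373 kN


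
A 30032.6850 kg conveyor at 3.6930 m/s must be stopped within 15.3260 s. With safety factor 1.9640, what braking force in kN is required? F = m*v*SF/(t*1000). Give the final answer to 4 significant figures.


F = 30032.6850 * 3.6930 / 15.3260 * 1.9640 / 1000
F = 14.21 kN


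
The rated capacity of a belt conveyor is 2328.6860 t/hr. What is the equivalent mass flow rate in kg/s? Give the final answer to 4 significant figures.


m_dot = 2328.6860 * 1000 / 3600
m_dot = 646.9 kg/s


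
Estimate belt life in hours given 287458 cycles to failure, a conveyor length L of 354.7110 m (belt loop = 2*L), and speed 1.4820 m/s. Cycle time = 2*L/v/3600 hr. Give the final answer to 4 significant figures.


cycle_time = 2 * 354.7110 / 1.4820 / 3600 = 0.13297 hr
life = 287458 * 0.13297 = 38220 hours


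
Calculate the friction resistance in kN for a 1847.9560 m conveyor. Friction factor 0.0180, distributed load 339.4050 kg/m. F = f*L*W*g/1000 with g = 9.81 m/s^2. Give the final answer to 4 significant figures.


F = 0.0180 * 1847.9560 * 339.4050 * 9.81 / 1000
F = 110.8 kN


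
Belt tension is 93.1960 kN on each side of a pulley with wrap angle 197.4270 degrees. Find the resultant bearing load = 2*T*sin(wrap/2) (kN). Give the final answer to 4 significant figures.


F = 2 * 93.1960 * sin(197.4270/2 deg)
F = 184.2 kN


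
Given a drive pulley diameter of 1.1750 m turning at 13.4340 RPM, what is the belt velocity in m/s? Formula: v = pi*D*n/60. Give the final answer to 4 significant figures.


v = pi * 1.1750 * 13.4340 / 60
v = 0.8265 m/s


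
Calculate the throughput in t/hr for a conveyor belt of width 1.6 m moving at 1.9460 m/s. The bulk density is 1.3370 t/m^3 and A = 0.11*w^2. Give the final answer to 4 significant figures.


A = 0.11 * 1.6^2 = 0.2816 m^2
C = 0.2816 * 1.9460 * 1.3370 * 3600
C = 2638 t/hr


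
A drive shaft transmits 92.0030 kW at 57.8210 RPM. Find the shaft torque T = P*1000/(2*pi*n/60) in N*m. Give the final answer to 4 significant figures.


omega = 2*pi*57.8210/60 = 6.055 rad/s
T = 92.0030*1000 / 6.055
T = 15190 N*m


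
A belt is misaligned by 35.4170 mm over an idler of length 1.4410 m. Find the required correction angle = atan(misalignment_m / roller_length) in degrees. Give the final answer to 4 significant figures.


misalign_m = 35.4170 / 1000 = 0.035417 m
angle = atan(0.035417 / 1.4410)
angle = 1.408 deg


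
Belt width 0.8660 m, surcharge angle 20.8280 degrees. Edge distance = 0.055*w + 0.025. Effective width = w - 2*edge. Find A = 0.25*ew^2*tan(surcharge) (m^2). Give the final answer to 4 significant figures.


edge = 0.055*0.8660 + 0.025 = 0.07263 m
ew = 0.8660 - 2*0.07263 = 0.72074 m
A = 0.25 * 0.72074^2 * tan(20.8280 deg)
A = 0.04940 m^2


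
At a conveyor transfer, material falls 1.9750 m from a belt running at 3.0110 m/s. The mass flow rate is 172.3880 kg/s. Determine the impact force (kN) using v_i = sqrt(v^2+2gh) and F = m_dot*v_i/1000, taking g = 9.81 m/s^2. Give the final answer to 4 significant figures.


v_i = sqrt(3.0110^2 + 2*9.81*1.9750) = 6.91488 m/s
F = 172.3880 * 6.91488 / 1000
F = 1.192 kN


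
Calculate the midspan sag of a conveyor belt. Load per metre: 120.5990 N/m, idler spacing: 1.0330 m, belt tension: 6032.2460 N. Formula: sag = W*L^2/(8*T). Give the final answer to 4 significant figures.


sag = 120.5990 * 1.0330^2 / (8 * 6032.2460)
sag = 0.002667 m


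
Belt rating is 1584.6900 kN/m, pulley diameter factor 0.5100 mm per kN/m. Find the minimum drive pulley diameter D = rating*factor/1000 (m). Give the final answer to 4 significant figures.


D = 1584.6900 * 0.5100 / 1000
D = 0.8082 m


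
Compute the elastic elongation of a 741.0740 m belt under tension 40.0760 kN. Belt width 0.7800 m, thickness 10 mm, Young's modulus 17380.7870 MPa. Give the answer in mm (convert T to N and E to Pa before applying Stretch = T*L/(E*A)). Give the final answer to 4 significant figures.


A = 0.7800 * 0.01 = 0.00780 m^2
Stretch = 40.0760*1000 * 741.0740 / (17380.7870e6 * 0.00780) * 1000
Stretch = 219.1 mm


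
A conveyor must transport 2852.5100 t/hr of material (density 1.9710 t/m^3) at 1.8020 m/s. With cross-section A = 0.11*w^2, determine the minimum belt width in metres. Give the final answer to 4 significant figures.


A_req = 2852.5100 / (1.8020 * 1.9710 * 3600) = 0.223092 m^2
w = sqrt(0.223092 / 0.11)
w = 1.424 m


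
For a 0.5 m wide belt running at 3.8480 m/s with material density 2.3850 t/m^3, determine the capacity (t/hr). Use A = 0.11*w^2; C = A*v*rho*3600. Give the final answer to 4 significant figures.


A = 0.11 * 0.5^2 = 0.0275 m^2
C = 0.0275 * 3.8480 * 2.3850 * 3600
C = 908.6 t/hr


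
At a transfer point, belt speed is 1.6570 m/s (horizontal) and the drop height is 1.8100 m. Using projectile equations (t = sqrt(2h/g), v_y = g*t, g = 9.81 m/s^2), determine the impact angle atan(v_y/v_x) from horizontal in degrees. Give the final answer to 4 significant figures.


t = sqrt(2*1.8100/9.81) = 0.607463 s
v_y = 9.81 * 0.607463 = 5.95921 m/s
angle = atan(5.95921 / 1.6570) = 74.46 deg


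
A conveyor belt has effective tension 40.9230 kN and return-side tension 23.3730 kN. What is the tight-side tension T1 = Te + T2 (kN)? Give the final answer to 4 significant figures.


T1 = Te + T2 = 40.9230 + 23.3730
T1 = 64.30 kN


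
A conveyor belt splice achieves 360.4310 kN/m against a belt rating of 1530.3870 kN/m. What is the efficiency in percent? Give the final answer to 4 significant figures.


Eff = 360.4310 / 1530.3870 * 100
Eff = 23.55 %


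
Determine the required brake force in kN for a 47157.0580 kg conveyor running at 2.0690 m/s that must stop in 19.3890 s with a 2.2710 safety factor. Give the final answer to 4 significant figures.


F = 47157.0580 * 2.0690 / 19.3890 * 2.2710 / 1000
F = 11.43 kN


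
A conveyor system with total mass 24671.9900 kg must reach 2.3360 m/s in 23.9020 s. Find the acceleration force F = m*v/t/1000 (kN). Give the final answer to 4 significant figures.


F = 24671.9900 * 2.3360 / 23.9020 / 1000
F = 2.411 kN


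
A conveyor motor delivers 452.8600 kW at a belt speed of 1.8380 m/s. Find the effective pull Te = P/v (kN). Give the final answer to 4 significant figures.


Te = P / v = 452.8600 / 1.8380
Te = 246.4 kN


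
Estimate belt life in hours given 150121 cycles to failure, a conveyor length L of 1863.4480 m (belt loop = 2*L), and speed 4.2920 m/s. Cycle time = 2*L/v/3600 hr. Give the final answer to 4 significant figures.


cycle_time = 2 * 1863.4480 / 4.2920 / 3600 = 0.241204 hr
life = 150121 * 0.241204 = 36210 hours


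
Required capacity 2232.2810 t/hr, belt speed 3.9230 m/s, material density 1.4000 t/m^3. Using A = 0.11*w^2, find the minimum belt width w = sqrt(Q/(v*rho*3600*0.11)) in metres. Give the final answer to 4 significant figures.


A_req = 2232.2810 / (3.9230 * 1.4000 * 3600) = 0.112902 m^2
w = sqrt(0.112902 / 0.11)
w = 1.013 m


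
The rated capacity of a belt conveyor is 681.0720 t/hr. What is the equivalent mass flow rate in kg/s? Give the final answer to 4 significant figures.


m_dot = 681.0720 * 1000 / 3600
m_dot = 189.2 kg/s


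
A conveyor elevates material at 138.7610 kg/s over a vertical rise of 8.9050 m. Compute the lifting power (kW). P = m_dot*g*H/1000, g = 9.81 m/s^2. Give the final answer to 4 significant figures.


P = 138.7610 * 9.81 * 8.9050 / 1000
P = 12.12 kW


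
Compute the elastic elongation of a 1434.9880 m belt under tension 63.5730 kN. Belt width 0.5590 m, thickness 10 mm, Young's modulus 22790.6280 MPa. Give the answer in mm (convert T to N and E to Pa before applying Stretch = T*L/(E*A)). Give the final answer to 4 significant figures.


A = 0.5590 * 0.01 = 0.00559 m^2
Stretch = 63.5730*1000 * 1434.9880 / (22790.6280e6 * 0.00559) * 1000
Stretch = 716.1 mm


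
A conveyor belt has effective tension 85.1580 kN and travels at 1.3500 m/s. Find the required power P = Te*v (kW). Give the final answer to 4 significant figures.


P = Te * v = 85.1580 * 1.3500
P = 115.0 kW


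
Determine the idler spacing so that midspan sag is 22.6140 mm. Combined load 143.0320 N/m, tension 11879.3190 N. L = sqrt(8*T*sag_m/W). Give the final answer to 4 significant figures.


sag = 22.6140/1000 = 0.022614 m
L = sqrt(8 * 11879.3190 * 0.022614 / 143.0320)
L = 3.876 m


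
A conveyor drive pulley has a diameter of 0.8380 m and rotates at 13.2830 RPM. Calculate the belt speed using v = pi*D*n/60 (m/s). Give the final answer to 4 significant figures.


v = pi * 0.8380 * 13.2830 / 60
v = 0.5828 m/s


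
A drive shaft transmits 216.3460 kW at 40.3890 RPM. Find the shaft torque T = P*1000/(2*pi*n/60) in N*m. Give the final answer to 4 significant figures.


omega = 2*pi*40.3890/60 = 4.22953 rad/s
T = 216.3460*1000 / 4.22953
T = 51150 N*m


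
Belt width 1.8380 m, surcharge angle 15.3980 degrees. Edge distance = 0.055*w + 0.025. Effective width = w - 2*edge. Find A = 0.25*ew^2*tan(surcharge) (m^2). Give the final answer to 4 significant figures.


edge = 0.055*1.8380 + 0.025 = 0.12609 m
ew = 1.8380 - 2*0.12609 = 1.58582 m
A = 0.25 * 1.58582^2 * tan(15.3980 deg)
A = 0.1732 m^2


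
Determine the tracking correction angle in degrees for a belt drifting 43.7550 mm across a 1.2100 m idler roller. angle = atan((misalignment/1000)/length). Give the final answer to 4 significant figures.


misalign_m = 43.7550 / 1000 = 0.043755 m
angle = atan(0.043755 / 1.2100)
angle = 2.071 deg


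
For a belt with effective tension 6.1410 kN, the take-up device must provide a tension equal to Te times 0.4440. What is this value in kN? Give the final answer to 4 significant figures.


T_tu = 6.1410 * 0.4440
T_tu = 2.727 kN


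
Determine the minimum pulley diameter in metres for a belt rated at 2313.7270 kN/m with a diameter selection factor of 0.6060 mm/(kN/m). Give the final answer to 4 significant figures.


D = 2313.7270 * 0.6060 / 1000
D = 1.402 m


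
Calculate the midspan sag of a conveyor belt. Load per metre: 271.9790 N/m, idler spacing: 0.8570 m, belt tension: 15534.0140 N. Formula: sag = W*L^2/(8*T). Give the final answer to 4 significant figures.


sag = 271.9790 * 0.8570^2 / (8 * 15534.0140)
sag = 0.001607 m


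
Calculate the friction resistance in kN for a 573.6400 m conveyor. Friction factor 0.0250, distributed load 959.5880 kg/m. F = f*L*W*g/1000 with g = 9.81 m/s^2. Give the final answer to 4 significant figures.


F = 0.0250 * 573.6400 * 959.5880 * 9.81 / 1000
F = 135.0 kN


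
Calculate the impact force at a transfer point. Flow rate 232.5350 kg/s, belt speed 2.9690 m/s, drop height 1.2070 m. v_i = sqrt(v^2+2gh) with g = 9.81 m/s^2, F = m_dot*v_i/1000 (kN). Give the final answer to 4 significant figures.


v_i = sqrt(2.9690^2 + 2*9.81*1.2070) = 5.70055 m/s
F = 232.5350 * 5.70055 / 1000
F = 1.326 kN


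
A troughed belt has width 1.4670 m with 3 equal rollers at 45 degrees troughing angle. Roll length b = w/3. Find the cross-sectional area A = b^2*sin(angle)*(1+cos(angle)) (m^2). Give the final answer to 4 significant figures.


b = 1.4670/3 = 0.489 m
A = 0.489^2 * sin(45 deg) * (1 + cos(45 deg))
A = 0.2886 m^2


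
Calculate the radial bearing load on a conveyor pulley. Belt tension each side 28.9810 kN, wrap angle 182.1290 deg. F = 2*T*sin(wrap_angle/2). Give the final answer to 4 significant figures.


F = 2 * 28.9810 * sin(182.1290/2 deg)
F = 57.95 kN


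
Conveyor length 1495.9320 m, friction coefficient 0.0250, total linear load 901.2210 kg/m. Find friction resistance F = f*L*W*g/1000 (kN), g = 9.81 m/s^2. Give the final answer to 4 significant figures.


F = 0.0250 * 1495.9320 * 901.2210 * 9.81 / 1000
F = 330.6 kN


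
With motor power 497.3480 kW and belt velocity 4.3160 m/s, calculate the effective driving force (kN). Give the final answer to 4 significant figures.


Te = P / v = 497.3480 / 4.3160
Te = 115.2 kN


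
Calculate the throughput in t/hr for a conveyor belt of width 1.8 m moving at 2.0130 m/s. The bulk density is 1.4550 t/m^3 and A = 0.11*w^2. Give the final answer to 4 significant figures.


A = 0.11 * 1.8^2 = 0.3564 m^2
C = 0.3564 * 2.0130 * 1.4550 * 3600
C = 3758 t/hr


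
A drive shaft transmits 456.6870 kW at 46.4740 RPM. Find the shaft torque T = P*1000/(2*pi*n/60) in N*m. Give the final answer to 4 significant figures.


omega = 2*pi*46.4740/60 = 4.86675 rad/s
T = 456.6870*1000 / 4.86675
T = 93840 N*m


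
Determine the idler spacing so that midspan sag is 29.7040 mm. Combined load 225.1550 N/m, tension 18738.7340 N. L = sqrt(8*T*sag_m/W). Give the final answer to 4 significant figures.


sag = 29.7040/1000 = 0.029704 m
L = sqrt(8 * 18738.7340 * 0.029704 / 225.1550)
L = 4.447 m


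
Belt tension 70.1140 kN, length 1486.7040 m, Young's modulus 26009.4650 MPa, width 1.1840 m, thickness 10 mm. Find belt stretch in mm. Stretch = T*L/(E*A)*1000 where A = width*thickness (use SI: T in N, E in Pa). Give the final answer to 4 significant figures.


A = 1.1840 * 0.01 = 0.01184 m^2
Stretch = 70.1140*1000 * 1486.7040 / (26009.4650e6 * 0.01184) * 1000
Stretch = 338.5 mm


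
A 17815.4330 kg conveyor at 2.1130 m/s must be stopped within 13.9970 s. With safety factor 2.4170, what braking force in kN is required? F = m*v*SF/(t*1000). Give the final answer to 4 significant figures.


F = 17815.4330 * 2.1130 / 13.9970 * 2.4170 / 1000
F = 6.500 kN


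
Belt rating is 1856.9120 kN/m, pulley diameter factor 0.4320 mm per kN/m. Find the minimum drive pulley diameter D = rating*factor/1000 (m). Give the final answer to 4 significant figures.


D = 1856.9120 * 0.4320 / 1000
D = 0.8022 m


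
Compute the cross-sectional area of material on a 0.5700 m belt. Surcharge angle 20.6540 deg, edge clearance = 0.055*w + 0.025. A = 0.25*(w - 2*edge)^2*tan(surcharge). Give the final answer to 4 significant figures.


edge = 0.055*0.5700 + 0.025 = 0.05635 m
ew = 0.5700 - 2*0.05635 = 0.4573 m
A = 0.25 * 0.4573^2 * tan(20.6540 deg)
A = 0.01971 m^2


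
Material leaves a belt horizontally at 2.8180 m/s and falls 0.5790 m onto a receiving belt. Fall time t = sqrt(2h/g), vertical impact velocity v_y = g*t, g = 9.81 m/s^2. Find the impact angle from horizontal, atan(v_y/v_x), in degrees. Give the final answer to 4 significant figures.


t = sqrt(2*0.5790/9.81) = 0.343574 s
v_y = 9.81 * 0.343574 = 3.37046 m/s
angle = atan(3.37046 / 2.8180) = 50.10 deg


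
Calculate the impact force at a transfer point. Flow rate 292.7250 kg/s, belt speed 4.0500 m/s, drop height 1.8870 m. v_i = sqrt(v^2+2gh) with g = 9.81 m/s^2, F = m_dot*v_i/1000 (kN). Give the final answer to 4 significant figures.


v_i = sqrt(4.0500^2 + 2*9.81*1.8870) = 7.30927 m/s
F = 292.7250 * 7.30927 / 1000
F = 2.140 kN


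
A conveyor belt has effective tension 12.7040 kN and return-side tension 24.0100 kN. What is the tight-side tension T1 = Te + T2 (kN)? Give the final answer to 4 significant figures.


T1 = Te + T2 = 12.7040 + 24.0100
T1 = 36.71 kN


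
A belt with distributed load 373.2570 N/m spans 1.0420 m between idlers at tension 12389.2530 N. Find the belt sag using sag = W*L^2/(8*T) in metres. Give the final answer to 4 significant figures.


sag = 373.2570 * 1.0420^2 / (8 * 12389.2530)
sag = 0.004089 m


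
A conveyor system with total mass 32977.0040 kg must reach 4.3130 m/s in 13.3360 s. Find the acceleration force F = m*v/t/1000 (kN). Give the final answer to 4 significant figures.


F = 32977.0040 * 4.3130 / 13.3360 / 1000
F = 10.67 kN


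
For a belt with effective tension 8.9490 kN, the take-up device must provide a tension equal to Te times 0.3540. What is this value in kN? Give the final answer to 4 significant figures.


T_tu = 8.9490 * 0.3540
T_tu = 3.168 kN


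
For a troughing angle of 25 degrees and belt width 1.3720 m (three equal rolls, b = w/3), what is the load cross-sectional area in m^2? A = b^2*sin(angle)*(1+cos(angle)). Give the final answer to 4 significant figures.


b = 1.3720/3 = 0.457333 m
A = 0.457333^2 * sin(25 deg) * (1 + cos(25 deg))
A = 0.1685 m^2


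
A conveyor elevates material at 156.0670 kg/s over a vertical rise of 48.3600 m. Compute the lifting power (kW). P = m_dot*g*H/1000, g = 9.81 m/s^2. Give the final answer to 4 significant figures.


P = 156.0670 * 9.81 * 48.3600 / 1000
P = 74.04 kW


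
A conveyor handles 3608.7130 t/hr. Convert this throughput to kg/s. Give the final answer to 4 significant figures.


m_dot = 3608.7130 * 1000 / 3600
m_dot = 1002 kg/s


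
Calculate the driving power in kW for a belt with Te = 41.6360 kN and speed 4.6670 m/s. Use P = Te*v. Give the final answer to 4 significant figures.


P = Te * v = 41.6360 * 4.6670
P = 194.3 kW


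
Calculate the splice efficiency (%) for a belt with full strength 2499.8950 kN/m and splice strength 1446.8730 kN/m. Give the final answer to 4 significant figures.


Eff = 1446.8730 / 2499.8950 * 100
Eff = 57.88 %


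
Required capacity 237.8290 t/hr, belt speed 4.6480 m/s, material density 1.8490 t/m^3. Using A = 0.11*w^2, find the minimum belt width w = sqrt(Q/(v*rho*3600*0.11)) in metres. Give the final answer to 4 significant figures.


A_req = 237.8290 / (4.6480 * 1.8490 * 3600) = 0.00768704 m^2
w = sqrt(0.00768704 / 0.11)
w = 0.2644 m


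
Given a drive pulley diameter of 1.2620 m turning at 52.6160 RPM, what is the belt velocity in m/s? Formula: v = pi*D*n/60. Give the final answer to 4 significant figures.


v = pi * 1.2620 * 52.6160 / 60
v = 3.477 m/s


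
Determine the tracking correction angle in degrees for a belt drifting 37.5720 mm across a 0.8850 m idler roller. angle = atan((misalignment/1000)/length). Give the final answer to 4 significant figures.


misalign_m = 37.5720 / 1000 = 0.037572 m
angle = atan(0.037572 / 0.8850)
angle = 2.431 deg


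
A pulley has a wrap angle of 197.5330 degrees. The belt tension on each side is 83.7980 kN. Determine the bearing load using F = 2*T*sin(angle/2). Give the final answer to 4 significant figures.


F = 2 * 83.7980 * sin(197.5330/2 deg)
F = 165.6 kN


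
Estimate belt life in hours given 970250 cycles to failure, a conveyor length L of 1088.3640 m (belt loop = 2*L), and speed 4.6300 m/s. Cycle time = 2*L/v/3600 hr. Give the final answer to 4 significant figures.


cycle_time = 2 * 1088.3640 / 4.6300 / 3600 = 0.130593 hr
life = 970250 * 0.130593 = 126700 hours


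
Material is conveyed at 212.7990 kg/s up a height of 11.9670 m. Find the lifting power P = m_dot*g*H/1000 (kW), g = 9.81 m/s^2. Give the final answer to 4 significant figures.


P = 212.7990 * 9.81 * 11.9670 / 1000
P = 24.98 kW


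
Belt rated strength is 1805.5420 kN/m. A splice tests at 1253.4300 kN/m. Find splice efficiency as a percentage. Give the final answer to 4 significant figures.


Eff = 1253.4300 / 1805.5420 * 100
Eff = 69.42 %


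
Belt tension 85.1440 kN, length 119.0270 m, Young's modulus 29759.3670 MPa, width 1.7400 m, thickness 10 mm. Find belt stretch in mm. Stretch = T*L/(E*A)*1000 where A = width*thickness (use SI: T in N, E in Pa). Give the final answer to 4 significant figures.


A = 1.7400 * 0.01 = 0.01740 m^2
Stretch = 85.1440*1000 * 119.0270 / (29759.3670e6 * 0.01740) * 1000
Stretch = 19.57 mm


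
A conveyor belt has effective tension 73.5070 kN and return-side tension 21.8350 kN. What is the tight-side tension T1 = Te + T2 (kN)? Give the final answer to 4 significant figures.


T1 = Te + T2 = 73.5070 + 21.8350
T1 = 95.34 kN


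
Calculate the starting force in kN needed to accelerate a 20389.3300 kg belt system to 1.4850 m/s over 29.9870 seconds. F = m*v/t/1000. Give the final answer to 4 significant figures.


F = 20389.3300 * 1.4850 / 29.9870 / 1000
F = 1.010 kN


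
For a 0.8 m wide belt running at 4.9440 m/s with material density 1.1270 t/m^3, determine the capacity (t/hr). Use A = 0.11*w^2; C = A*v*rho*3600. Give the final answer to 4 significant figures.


A = 0.11 * 0.8^2 = 0.0704 m^2
C = 0.0704 * 4.9440 * 1.1270 * 3600
C = 1412 t/hr


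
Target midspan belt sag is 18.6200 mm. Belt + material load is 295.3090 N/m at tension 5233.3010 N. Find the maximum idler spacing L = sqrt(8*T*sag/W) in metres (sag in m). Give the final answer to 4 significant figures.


sag = 18.6200/1000 = 0.018620 m
L = sqrt(8 * 5233.3010 * 0.018620 / 295.3090)
L = 1.625 m


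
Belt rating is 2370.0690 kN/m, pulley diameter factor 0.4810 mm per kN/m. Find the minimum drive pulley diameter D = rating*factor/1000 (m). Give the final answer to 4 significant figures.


D = 2370.0690 * 0.4810 / 1000
D = 1.140 m


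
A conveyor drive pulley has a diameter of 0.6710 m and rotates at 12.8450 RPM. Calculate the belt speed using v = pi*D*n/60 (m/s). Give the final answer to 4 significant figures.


v = pi * 0.6710 * 12.8450 / 60
v = 0.4513 m/s


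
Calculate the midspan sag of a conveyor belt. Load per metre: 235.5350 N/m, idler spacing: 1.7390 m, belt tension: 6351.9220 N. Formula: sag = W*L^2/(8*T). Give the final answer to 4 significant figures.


sag = 235.5350 * 1.7390^2 / (8 * 6351.9220)
sag = 0.01402 m


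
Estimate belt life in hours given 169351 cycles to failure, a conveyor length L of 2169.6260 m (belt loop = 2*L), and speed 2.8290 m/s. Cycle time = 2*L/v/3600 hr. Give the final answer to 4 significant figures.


cycle_time = 2 * 2169.6260 / 2.8290 / 3600 = 0.426068 hr
life = 169351 * 0.426068 = 72160 hours


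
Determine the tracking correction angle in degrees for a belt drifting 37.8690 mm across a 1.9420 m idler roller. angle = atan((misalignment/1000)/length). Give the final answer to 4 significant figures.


misalign_m = 37.8690 / 1000 = 0.037869 m
angle = atan(0.037869 / 1.9420)
angle = 1.117 deg


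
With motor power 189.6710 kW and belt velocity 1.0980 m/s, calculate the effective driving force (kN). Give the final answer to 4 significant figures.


Te = P / v = 189.6710 / 1.0980
Te = 172.7 kN


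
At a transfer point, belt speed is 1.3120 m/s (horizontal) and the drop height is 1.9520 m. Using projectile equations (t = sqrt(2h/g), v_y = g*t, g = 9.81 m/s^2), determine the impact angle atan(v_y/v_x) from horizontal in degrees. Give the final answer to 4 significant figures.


t = sqrt(2*1.9520/9.81) = 0.630842 s
v_y = 9.81 * 0.630842 = 6.18856 m/s
angle = atan(6.18856 / 1.3120) = 78.03 deg


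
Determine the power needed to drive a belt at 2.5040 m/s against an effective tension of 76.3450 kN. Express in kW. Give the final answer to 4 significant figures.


P = Te * v = 76.3450 * 2.5040
P = 191.2 kW


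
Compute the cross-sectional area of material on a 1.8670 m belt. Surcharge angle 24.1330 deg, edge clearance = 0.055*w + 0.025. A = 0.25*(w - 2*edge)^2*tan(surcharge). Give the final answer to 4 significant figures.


edge = 0.055*1.8670 + 0.025 = 0.127685 m
ew = 1.8670 - 2*0.127685 = 1.61163 m
A = 0.25 * 1.61163^2 * tan(24.1330 deg)
A = 0.2909 m^2


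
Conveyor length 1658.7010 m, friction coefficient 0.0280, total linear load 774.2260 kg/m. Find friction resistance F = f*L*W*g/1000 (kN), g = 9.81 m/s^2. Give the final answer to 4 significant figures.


F = 0.0280 * 1658.7010 * 774.2260 * 9.81 / 1000
F = 352.7 kN


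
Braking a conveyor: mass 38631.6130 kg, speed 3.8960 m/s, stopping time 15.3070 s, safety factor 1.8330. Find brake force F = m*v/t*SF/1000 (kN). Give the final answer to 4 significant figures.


F = 38631.6130 * 3.8960 / 15.3070 * 1.8330 / 1000
F = 18.02 kN


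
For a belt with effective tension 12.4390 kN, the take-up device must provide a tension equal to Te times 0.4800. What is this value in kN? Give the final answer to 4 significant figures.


T_tu = 12.4390 * 0.4800
T_tu = 5.971 kN


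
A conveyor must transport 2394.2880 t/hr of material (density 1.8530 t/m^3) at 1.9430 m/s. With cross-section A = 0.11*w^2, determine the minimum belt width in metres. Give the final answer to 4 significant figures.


A_req = 2394.2880 / (1.9430 * 1.8530 * 3600) = 0.184725 m^2
w = sqrt(0.184725 / 0.11)
w = 1.296 m


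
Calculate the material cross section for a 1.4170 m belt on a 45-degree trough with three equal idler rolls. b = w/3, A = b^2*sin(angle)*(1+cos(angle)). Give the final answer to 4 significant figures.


b = 1.4170/3 = 0.472333 m
A = 0.472333^2 * sin(45 deg) * (1 + cos(45 deg))
A = 0.2693 m^2


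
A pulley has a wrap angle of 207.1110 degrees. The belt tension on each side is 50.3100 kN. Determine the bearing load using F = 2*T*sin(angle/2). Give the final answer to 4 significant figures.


F = 2 * 50.3100 * sin(207.1110/2 deg)
F = 97.82 kN


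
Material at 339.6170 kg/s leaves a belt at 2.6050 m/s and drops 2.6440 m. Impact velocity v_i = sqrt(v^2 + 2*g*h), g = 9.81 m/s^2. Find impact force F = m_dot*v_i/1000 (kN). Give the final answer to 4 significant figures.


v_i = sqrt(2.6050^2 + 2*9.81*2.6440) = 7.65907 m/s
F = 339.6170 * 7.65907 / 1000
F = 2.601 kN


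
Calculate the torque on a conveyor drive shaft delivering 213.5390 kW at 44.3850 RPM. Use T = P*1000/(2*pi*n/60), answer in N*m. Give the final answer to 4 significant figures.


omega = 2*pi*44.3850/60 = 4.64799 rad/s
T = 213.5390*1000 / 4.64799
T = 45940 N*m


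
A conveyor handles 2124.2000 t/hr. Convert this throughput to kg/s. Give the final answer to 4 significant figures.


m_dot = 2124.2000 * 1000 / 3600
m_dot = 590.1 kg/s


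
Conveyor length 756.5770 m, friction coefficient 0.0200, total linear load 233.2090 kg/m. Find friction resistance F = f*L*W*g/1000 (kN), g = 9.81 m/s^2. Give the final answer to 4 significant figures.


F = 0.0200 * 756.5770 * 233.2090 * 9.81 / 1000
F = 34.62 kN


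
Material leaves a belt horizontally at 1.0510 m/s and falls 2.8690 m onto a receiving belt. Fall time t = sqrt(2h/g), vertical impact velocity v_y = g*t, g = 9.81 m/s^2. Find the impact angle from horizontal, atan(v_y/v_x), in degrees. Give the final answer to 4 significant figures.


t = sqrt(2*2.8690/9.81) = 0.764796 s
v_y = 9.81 * 0.764796 = 7.50265 m/s
angle = atan(7.50265 / 1.0510) = 82.03 deg


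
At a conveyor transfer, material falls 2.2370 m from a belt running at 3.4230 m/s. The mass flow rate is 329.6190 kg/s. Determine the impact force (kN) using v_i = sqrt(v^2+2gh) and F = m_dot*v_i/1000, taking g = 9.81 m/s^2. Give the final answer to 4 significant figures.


v_i = sqrt(3.4230^2 + 2*9.81*2.2370) = 7.457 m/s
F = 329.6190 * 7.457 / 1000
F = 2.458 kN


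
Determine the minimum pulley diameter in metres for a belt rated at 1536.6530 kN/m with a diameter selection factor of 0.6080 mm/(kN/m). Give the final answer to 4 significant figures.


D = 1536.6530 * 0.6080 / 1000
D = 0.9343 m


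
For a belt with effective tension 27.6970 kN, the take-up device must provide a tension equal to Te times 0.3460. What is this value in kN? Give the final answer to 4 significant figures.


T_tu = 27.6970 * 0.3460
T_tu = 9.583 kN


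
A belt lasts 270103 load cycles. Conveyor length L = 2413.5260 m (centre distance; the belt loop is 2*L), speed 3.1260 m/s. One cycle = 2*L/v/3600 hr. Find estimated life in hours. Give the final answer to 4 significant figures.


cycle_time = 2 * 2413.5260 / 3.1260 / 3600 = 0.428934 hr
life = 270103 * 0.428934 = 115900 hours


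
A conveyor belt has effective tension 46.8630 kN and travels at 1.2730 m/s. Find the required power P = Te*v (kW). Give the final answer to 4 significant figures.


P = Te * v = 46.8630 * 1.2730
P = 59.66 kW


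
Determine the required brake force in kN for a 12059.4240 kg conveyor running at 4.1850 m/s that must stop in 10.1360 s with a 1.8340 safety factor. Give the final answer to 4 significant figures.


F = 12059.4240 * 4.1850 / 10.1360 * 1.8340 / 1000
F = 9.132 kN


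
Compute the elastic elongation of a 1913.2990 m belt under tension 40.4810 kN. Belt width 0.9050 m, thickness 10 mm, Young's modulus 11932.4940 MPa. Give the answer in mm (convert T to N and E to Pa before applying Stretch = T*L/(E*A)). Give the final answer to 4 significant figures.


A = 0.9050 * 0.01 = 0.00905 m^2
Stretch = 40.4810*1000 * 1913.2990 / (11932.4940e6 * 0.00905) * 1000
Stretch = 717.2 mm


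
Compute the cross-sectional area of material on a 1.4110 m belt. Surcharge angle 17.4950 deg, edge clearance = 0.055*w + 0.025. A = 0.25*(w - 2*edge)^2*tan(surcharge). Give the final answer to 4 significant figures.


edge = 0.055*1.4110 + 0.025 = 0.102605 m
ew = 1.4110 - 2*0.102605 = 1.20579 m
A = 0.25 * 1.20579^2 * tan(17.4950 deg)
A = 0.1146 m^2


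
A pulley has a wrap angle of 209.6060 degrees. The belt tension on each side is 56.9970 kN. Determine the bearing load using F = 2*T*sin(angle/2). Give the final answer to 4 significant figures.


F = 2 * 56.9970 * sin(209.6060/2 deg)
F = 110.2 kN


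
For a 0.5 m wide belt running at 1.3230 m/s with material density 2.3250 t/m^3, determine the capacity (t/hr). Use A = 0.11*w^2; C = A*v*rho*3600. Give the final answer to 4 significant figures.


A = 0.11 * 0.5^2 = 0.0275 m^2
C = 0.0275 * 1.3230 * 2.3250 * 3600
C = 304.5 t/hr


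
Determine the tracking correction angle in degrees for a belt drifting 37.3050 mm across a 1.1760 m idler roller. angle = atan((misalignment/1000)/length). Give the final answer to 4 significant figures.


misalign_m = 37.3050 / 1000 = 0.037305 m
angle = atan(0.037305 / 1.1760)
angle = 1.817 deg


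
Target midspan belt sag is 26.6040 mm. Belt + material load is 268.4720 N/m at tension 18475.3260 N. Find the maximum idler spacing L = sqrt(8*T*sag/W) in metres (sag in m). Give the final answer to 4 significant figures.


sag = 26.6040/1000 = 0.026604 m
L = sqrt(8 * 18475.3260 * 0.026604 / 268.4720)
L = 3.827 m


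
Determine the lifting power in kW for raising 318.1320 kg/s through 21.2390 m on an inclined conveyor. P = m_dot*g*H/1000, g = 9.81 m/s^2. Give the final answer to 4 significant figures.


P = 318.1320 * 9.81 * 21.2390 / 1000
P = 66.28 kW


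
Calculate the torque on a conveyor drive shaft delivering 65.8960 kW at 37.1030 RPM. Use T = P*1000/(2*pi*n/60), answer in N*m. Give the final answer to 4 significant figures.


omega = 2*pi*37.1030/60 = 3.88542 rad/s
T = 65.8960*1000 / 3.88542
T = 16960 N*m


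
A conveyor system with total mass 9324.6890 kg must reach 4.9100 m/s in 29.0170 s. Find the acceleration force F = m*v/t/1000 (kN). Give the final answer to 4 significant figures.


F = 9324.6890 * 4.9100 / 29.0170 / 1000
F = 1.578 kN


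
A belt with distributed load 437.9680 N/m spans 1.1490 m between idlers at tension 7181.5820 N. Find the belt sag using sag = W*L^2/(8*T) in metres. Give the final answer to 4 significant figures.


sag = 437.9680 * 1.1490^2 / (8 * 7181.5820)
sag = 0.01006 m


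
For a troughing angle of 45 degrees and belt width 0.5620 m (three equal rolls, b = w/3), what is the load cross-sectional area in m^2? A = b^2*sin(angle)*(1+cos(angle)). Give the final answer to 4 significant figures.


b = 0.5620/3 = 0.187333 m
A = 0.187333^2 * sin(45 deg) * (1 + cos(45 deg))
A = 0.04236 m^2


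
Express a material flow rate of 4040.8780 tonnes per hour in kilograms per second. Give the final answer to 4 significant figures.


m_dot = 4040.8780 * 1000 / 3600
m_dot = 1122 kg/s


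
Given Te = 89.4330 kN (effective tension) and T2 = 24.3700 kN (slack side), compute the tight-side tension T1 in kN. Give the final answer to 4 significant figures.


T1 = Te + T2 = 89.4330 + 24.3700
T1 = 113.8 kN


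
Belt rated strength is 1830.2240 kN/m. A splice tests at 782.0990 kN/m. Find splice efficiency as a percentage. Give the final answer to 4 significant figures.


Eff = 782.0990 / 1830.2240 * 100
Eff = 42.73 %
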